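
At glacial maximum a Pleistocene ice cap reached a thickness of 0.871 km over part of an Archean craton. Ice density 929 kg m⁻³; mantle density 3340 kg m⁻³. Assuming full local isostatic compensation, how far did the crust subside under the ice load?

Isostatic balance requires: the ice load ρ_ice t is balanced by mantle displaced below, ρ_m s.
s = t ρ_ice / ρ_m = 0.871 km × 929/3340 = 0.242 km.

0.242 km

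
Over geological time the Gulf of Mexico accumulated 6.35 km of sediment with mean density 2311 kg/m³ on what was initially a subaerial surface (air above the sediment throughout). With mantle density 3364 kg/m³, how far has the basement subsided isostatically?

Subaerial load: s = t ρ_sed / ρ_m = 6.35 km × 2311/3364 = 4.36 km.

4.36 km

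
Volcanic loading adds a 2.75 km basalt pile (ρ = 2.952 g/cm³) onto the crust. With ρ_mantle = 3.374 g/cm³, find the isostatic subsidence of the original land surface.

Subaerial loading: s = t ρ_load / ρ_m.
s = 2.75 km × 2.952/3.374 = 2.41 km.

2.41 km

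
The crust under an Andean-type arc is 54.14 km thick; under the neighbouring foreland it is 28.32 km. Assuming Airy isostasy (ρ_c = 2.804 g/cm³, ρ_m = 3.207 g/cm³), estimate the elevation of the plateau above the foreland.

3.24 km

Excess crust Δ = 54.14 km − 28.32 km = 25.82 km, split between elevation h and root r with h + r = Δ.
Airy balance ρ_c h = (ρ_m − ρ_c) r gives r = h ρ_c/(ρ_m − ρ_c), so h (1 + ρ_c/(ρ_m − ρ_c)) = Δ, i.e. h = Δ (ρ_m − ρ_c)/ρ_m.
h = 25.82 km × 0.403/3.207 = 3.24 km.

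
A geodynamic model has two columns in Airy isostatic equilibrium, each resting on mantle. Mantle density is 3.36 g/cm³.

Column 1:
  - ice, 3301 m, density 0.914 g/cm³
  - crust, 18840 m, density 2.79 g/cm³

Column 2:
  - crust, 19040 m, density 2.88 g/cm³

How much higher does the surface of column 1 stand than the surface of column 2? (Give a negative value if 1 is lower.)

For any compensation level in the mantle, the mantle terms cancel and isostasy reduces to e = (Σt_1 − Σt_2) − (Σ(ρt)_1 − Σ(ρt)_2) / ρ_m.
Σt_1 = 22141 m; Σt_2 = 19040 m; Σ(ρt)_1 = 55580.714; Σ(ρt)_2 = 54835.2 (in m·g/cm³).
e = (22141 − 19040) − (55580.714 − 54835.2) / 3.36 = 2880 m.

2880 m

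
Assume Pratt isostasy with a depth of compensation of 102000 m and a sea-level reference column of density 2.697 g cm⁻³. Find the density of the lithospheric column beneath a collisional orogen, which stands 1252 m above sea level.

2.66 g cm⁻³

Pratt balance: ρ_ref D = ρ (D + h).
ρ = ρ_ref D/(D + h) = 2.697 × 102000 m/(102000 m + 1252 m) = 2.66 g cm⁻³.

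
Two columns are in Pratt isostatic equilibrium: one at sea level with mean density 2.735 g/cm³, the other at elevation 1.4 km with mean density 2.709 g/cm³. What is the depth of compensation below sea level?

146 km

ρ_ref D = ρ (D + h) → D (ρ_ref − ρ) = ρ h.
D = ρ h/(ρ_ref − ρ) = 2.709 × 1.4 km/(2.735 − 2.709) = 146 km.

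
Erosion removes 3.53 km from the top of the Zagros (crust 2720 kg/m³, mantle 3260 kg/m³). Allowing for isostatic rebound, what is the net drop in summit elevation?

Rebound u = e ρ_c/ρ_m = 3.53 km × 2720/3260 = 2.945 km.
Net surface drop = e − u = 3.53 km − 2.945 km = e (ρ_m − ρ_c)/ρ_m = 0.585 km.

0.585 km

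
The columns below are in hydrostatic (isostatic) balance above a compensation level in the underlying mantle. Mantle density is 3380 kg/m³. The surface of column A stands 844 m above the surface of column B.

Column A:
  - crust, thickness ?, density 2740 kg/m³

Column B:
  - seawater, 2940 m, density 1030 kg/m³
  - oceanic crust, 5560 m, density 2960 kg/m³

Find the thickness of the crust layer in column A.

Take the compensation level at the base of the deeper column (depth z_c below the surface of column A) and equate Σ ρ_i t_i down to z_c; mantle fills any gap and the z_c terms cancel.
Column A: x×2740 + (z_c − 0 − x)×3380
Column B: 844×0 + 2940×1030 + 5560×2960 + (z_c − 844 − 8500)×3380
The z_c×3380 term appears on both sides and cancels. Collect the known terms of each column as K = Σ(ρt)_known − 3380 × (depth of known layers): K_A = 0 − 3380×0 = 0; K_B = 19485800 − 3380×(844 + 8500) = −12096920.
Balance: K_A − x×(3380 − 2740) = K_B, so x = (K_A − K_B)/(3380 − 2740) = 12096900/640 = 18900 m.

18900 m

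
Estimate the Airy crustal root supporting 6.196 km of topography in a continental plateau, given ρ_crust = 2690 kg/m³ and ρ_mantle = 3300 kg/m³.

27.3 km

For local isostatic compensation: the weight of the topography is balanced by the buoyancy of the root, ρ_c h = (ρ_m − ρ_c) r.
r = h · ρ_c / (ρ_m − ρ_c) = 6.196 km × 2690 / (3300 − 2690) = 27.3 km.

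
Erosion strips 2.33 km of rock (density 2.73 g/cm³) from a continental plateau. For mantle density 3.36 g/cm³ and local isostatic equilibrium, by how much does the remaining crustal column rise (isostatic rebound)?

Unloading: uplift u = e ρ_c/ρ_m = 2.33 km × 2.73/3.36 = 1.89 km.

1.89 km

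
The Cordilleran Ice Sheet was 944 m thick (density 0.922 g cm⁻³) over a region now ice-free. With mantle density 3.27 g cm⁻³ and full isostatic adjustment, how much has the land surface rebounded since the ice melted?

266 m

Removing the load lets mantle flow back in; uplift u satisfies ρ_ice t = ρ_m u.
u = t ρ_ice/ρ_m = 944 m × 0.922/3.27 = 266 m.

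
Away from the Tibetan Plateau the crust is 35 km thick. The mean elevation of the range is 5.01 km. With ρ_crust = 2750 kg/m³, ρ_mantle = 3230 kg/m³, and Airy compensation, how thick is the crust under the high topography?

68.7 km

Root depth r = h ρ_c / (ρ_m − ρ_c) = 5.01 km × 2750 / 480 = 28.7 km.
Total thickness = T + h + r = 35 km + 5.01 km + 28.7 km = 68.7 km.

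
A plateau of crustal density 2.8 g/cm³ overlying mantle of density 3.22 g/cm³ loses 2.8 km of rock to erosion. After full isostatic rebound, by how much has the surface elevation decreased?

Rebound u = e ρ_c/ρ_m = 2.8 km × 2.8/3.22 = 2.435 km.
Net surface drop = e − u = 2.8 km − 2.435 km = e (ρ_m − ρ_c)/ρ_m = 0.365 km.

0.365 km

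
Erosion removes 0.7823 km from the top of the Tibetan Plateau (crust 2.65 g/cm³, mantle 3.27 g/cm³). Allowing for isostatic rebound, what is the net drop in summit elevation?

0.148 km

Rebound u = e ρ_c/ρ_m = 0.7823 km × 2.65/3.27 = 0.634 km.
Net surface drop = e − u = 0.7823 km − 0.634 km = e (ρ_m − ρ_c)/ρ_m = 0.148 km.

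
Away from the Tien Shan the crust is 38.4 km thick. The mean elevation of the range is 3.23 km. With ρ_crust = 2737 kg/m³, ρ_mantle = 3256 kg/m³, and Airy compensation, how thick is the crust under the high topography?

Root depth r = h ρ_c / (ρ_m − ρ_c) = 3.23 km × 2737 / 519 = 17.03 km.
Total thickness = T + h + r = 38.4 km + 3.23 km + 17.03 km = 58.7 km.

58.7 km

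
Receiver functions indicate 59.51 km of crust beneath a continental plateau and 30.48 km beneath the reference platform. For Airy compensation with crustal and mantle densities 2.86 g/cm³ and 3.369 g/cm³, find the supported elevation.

4.39 km

Excess crust Δ = 59.51 km − 30.48 km = 29.03 km, split between elevation h and root r with h + r = Δ.
Airy balance ρ_c h = (ρ_m − ρ_c) r gives r = h ρ_c/(ρ_m − ρ_c), so h (1 + ρ_c/(ρ_m − ρ_c)) = Δ, i.e. h = Δ (ρ_m − ρ_c)/ρ_m.
h = 29.03 km × 0.509/3.369 = 4.39 km.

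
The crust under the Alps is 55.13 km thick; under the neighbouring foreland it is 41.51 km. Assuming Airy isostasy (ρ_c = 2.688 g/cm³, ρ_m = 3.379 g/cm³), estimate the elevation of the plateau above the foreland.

2.79 km

Excess crust Δ = 55.13 km − 41.51 km = 13.62 km, split between elevation h and root r with h + r = Δ.
Airy balance ρ_c h = (ρ_m − ρ_c) r gives r = h ρ_c/(ρ_m − ρ_c), so h (1 + ρ_c/(ρ_m − ρ_c)) = Δ, i.e. h = Δ (ρ_m − ρ_c)/ρ_m.
h = 13.62 km × 0.691/3.379 = 2.79 km.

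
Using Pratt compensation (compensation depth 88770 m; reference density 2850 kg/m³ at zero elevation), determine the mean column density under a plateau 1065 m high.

2820 kg/m³

Pratt balance: ρ_ref D = ρ (D + h).
ρ = ρ_ref D/(D + h) = 2850 × 88770 m/(88770 m + 1065 m) = 2820 kg/m³.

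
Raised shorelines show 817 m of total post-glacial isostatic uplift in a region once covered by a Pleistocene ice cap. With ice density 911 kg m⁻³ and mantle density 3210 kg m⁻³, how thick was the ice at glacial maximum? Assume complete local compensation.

2880 m

u = t ρ_ice/ρ_m → t = u ρ_m/ρ_ice = 817 m × 3210/911 = 2880 m.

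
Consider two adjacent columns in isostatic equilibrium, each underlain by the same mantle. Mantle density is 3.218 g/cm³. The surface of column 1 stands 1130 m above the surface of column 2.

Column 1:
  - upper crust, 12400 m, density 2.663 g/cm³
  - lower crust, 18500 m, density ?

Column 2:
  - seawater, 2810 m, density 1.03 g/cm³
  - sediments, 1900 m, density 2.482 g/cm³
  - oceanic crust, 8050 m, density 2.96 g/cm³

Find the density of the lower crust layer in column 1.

2.87 g/cm³

Take the compensation level at the base of the deeper column (depth z_c below the surface of column 1) and equate Σ ρ_i t_i down to z_c; mantle fills any gap and the z_c terms cancel.
Column 1: 12400×2.663 + 18500×ρ + (z_c − 30900)×3.218
Column 2: 1130×0 + 2810×1.03 + 1900×2.482 + 8050×2.96 + (z_c − 1130 − 12760)×3.218
The z_c×3.218 term appears on both sides and cancels. Collect the known terms of each column as K = Σ(ρt)_known − 3.218 × (depth of known layers): K_1 = 33021.2 − 3.218×30900 = −66415; K_2 = 31438.1 − 3.218×(1130 + 12760) = −13259.92.
Balance: K_1 + 18500×ρ = K_2, so ρ = (K_2 − K_1)/18500 = 53155.1/18500 = 2.87 g/cm³.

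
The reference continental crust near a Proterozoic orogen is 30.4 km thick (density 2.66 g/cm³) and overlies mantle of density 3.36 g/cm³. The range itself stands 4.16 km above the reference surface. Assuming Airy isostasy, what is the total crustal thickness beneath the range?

50.4 km

Root depth r = h ρ_c / (ρ_m − ρ_c) = 4.16 km × 2.66 / 0.7 = 15.81 km.
Total thickness = T + h + r = 30.4 km + 4.16 km + 15.81 km = 50.4 km.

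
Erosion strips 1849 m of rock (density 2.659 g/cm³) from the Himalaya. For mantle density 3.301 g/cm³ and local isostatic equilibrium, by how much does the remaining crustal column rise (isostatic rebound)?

1490 m

Unloading: uplift u = e ρ_c/ρ_m = 1849 m × 2.659/3.301 = 1490 m.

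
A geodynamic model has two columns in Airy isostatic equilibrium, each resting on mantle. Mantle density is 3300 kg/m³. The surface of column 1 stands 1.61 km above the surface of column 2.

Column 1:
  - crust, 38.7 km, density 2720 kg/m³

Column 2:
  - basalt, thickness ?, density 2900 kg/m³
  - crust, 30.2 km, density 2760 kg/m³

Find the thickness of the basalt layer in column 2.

Take the compensation level at the base of the deeper column (depth z_c below the surface of column 1) and equate Σ ρ_i t_i down to z_c; mantle fills any gap and the z_c terms cancel.
Column 1: 38.7×2720 + (z_c − 38.7)×3300
Column 2: 1.61×0 + x×2900 + 30.2×2760 + (z_c − 1.61 − 30.2 − x)×3300
The z_c×3300 term appears on both sides and cancels. Collect the known terms of each column as K = Σ(ρt)_known − 3300 × (depth of known layers): K_1 = 105264 − 3300×38.7 = −22446; K_2 = 83352 − 3300×(1.61 + 30.2) = −21621.
Balance: K_1 = K_2 − x×(3300 − 2900), so x = (K_2 − K_1)/(3300 − 2900) = 825/400 = 2.06 km.

2.06 km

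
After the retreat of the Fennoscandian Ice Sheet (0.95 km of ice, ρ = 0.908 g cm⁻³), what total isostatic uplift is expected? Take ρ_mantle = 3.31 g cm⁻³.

0.261 km

Removing the load lets mantle flow back in; uplift u satisfies ρ_ice t = ρ_m u.
u = t ρ_ice/ρ_m = 0.95 km × 0.908/3.31 = 0.261 km.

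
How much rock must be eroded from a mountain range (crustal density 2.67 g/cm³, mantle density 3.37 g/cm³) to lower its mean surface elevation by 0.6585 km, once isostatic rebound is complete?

3.17 km

Net drop Δ = e − u = e − e ρ_c/ρ_m = e (ρ_m − ρ_c)/ρ_m.
e = Δ ρ_m/(ρ_m − ρ_c) = 0.6585 km × 3.37/0.7 = 3.17 km.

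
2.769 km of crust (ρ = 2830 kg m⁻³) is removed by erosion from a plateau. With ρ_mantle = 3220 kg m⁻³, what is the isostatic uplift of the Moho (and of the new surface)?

Unloading: uplift u = e ρ_c/ρ_m = 2.769 km × 2830/3220 = 2.43 km.

2.43 km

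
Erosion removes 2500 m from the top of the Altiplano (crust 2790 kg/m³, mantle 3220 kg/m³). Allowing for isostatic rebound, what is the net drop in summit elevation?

334 m

Rebound u = e ρ_c/ρ_m = 2500 m × 2790/3220 = 2166 m.
Net surface drop = e − u = 2500 m − 2166 m = e (ρ_m − ρ_c)/ρ_m = 334 m.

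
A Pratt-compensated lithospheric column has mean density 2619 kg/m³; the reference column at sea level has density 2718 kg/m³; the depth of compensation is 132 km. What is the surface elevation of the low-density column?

4.99 km

ρ_ref D = ρ (D + h) → h = D (ρ_ref − ρ)/ρ.
h = 132 km × (2718 − 2619)/2619 = 4.99 km.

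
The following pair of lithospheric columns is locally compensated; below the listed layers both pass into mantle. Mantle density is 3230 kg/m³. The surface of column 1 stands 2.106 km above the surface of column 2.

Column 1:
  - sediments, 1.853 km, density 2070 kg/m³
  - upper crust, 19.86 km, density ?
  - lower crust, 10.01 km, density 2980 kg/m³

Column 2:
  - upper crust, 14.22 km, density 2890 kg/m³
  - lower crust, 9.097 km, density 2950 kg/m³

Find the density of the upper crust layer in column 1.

2750 kg/m³

Take the compensation level at the base of the deeper column (depth z_c below the surface of column 1) and equate Σ ρ_i t_i down to z_c; mantle fills any gap and the z_c terms cancel.
Column 1: 1.853×2070 + 19.86×ρ + 10.01×2980 + (z_c − 31.723)×3230
Column 2: 2.106×0 + 14.22×2890 + 9.097×2950 + (z_c − 2.106 − 23.317)×3230
The z_c×3230 term appears on both sides and cancels. Collect the known terms of each column as K = Σ(ρt)_known − 3230 × (depth of known layers): K_1 = 33665.51 − 3230×31.723 = −68799.78; K_2 = 67931.95 − 3230×(2.106 + 23.317) = −14184.34.
Balance: K_1 + 19.86×ρ = K_2, so ρ = (K_2 − K_1)/19.86 = 54615.4/19.86 = 2750 kg/m³.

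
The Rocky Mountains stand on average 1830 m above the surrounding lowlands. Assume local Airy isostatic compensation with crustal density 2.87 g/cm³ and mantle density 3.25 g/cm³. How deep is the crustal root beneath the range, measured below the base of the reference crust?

13800 m

In Airy isostatic equilibrium: the weight of the topography is balanced by the buoyancy of the root, ρ_c h = (ρ_m − ρ_c) r.
r = h · ρ_c / (ρ_m − ρ_c) = 1830 m × 2.87 / (3.25 − 2.87) = 13800 m.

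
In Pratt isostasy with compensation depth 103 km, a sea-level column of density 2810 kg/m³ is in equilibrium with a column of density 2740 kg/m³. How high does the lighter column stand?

2.63 km

ρ_ref D = ρ (D + h) → h = D (ρ_ref − ρ)/ρ.
h = 103 km × (2810 − 2740)/2740 = 2.63 km.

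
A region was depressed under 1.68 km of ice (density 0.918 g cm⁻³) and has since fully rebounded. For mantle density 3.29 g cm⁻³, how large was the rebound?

0.469 km

Removing the load lets mantle flow back in; uplift u satisfies ρ_ice t = ρ_m u.
u = t ρ_ice/ρ_m = 1.68 km × 0.918/3.29 = 0.469 km.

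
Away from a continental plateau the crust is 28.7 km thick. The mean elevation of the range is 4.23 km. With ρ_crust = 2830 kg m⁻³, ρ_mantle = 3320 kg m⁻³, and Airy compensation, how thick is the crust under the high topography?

Root depth r = h ρ_c / (ρ_m − ρ_c) = 4.23 km × 2830 / 490 = 24.43 km.
Total thickness = T + h + r = 28.7 km + 4.23 km + 24.43 km = 57.4 km.

57.4 km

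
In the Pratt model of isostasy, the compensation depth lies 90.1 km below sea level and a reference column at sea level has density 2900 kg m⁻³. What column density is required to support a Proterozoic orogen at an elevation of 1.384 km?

Pratt balance: ρ_ref D = ρ (D + h).
ρ = ρ_ref D/(D + h) = 2900 × 90.1 km/(90.1 km + 1.384 km) = 2860 kg m⁻³.

2860 kg m⁻³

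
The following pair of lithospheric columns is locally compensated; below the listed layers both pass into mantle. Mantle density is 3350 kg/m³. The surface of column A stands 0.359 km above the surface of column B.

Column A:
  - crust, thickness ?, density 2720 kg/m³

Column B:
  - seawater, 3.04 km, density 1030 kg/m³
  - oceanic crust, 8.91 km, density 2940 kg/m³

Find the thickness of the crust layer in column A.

Take the compensation level at the base of the deeper column (depth z_c below the surface of column A) and equate Σ ρ_i t_i down to z_c; mantle fills any gap and the z_c terms cancel.
Column A: x×2720 + (z_c − 0 − x)×3350
Column B: 0.359×0 + 3.04×1030 + 8.91×2940 + (z_c − 0.359 − 11.95)×3350
The z_c×3350 term appears on both sides and cancels. Collect the known terms of each column as K = Σ(ρt)_known − 3350 × (depth of known layers): K_A = 0 − 3350×0 = 0; K_B = 29326.6 − 3350×(0.359 + 11.95) = −11908.55.
Balance: K_A − x×(3350 − 2720) = K_B, so x = (K_A − K_B)/(3350 − 2720) = 11908.6/630 = 18.9 km.

18.9 km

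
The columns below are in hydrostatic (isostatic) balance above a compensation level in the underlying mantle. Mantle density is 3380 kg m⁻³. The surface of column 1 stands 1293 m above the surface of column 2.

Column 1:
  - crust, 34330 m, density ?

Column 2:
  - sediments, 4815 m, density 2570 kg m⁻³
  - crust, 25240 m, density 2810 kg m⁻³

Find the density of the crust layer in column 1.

Take the compensation level at the base of the deeper column (depth z_c below the surface of column 1) and equate Σ ρ_i t_i down to z_c; mantle fills any gap and the z_c terms cancel.
Column 1: 34330×ρ + (z_c − 34330)×3380
Column 2: 1293×0 + 4815×2570 + 25240×2810 + (z_c − 1293 − 30055)×3380
The z_c×3380 term appears on both sides and cancels. Collect the known terms of each column as K = Σ(ρt)_known − 3380 × (depth of known layers): K_1 = 0 − 3380×34330 = −116035400; K_2 = 83298950 − 3380×(1293 + 30055) = −22657290.
Balance: K_1 + 34330×ρ = K_2, so ρ = (K_2 − K_1)/34330 = 93378100/34330 = 2720 kg m⁻³.

2720 kg m⁻³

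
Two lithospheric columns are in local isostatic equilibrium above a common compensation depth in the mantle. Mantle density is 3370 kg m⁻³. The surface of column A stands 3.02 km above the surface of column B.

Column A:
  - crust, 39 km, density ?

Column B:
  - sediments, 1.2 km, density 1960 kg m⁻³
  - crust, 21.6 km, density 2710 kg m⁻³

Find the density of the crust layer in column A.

Take the compensation level at the base of the deeper column (depth z_c below the surface of column A) and equate Σ ρ_i t_i down to z_c; mantle fills any gap and the z_c terms cancel.
Column A: 39×ρ + (z_c − 39)×3370
Column B: 3.02×0 + 1.2×1960 + 21.6×2710 + (z_c − 3.02 − 22.8)×3370
The z_c×3370 term appears on both sides and cancels. Collect the known terms of each column as K = Σ(ρt)_known − 3370 × (depth of known layers): K_A = 0 − 3370×39 = −131430; K_B = 60888 − 3370×(3.02 + 22.8) = −26125.4.
Balance: K_A + 39×ρ = K_B, so ρ = (K_B − K_A)/39 = 105305/39 = 2700 kg m⁻³.

2700 kg m⁻³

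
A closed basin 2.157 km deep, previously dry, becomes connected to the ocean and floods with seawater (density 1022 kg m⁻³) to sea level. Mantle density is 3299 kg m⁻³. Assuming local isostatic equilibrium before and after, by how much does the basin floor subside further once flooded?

0.968 km

After flooding the water column is d + s deep. Its weight must equal the weight of mantle displaced by the extra subsidence s: (d + s) ρ_w = s ρ_m.
s = d ρ_w / (ρ_m − ρ_w) = 2.157 km × 1022/(3299 − 1022) = 0.968 km.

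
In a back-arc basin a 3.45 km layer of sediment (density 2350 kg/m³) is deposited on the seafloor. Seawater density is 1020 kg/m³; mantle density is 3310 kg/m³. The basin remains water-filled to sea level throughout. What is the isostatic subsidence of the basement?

2 km

Submarine loading: the sediment displaces seawater, and the subsidence is in turn flooded, so s (ρ_m − ρ_w) = t (ρ_sed − ρ_w).
s = 3.45 km × (2350 − 1020) / (3310 − 1020) = 2 km.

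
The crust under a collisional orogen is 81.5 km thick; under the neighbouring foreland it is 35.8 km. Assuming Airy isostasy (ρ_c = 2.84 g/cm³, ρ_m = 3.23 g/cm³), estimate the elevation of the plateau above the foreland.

Excess crust Δ = 81.5 km − 35.8 km = 45.7 km, split between elevation h and root r with h + r = Δ.
Airy balance ρ_c h = (ρ_m − ρ_c) r gives r = h ρ_c/(ρ_m − ρ_c), so h (1 + ρ_c/(ρ_m − ρ_c)) = Δ, i.e. h = Δ (ρ_m − ρ_c)/ρ_m.
h = 45.7 km × 0.39/3.23 = 5.52 km.

5.52 km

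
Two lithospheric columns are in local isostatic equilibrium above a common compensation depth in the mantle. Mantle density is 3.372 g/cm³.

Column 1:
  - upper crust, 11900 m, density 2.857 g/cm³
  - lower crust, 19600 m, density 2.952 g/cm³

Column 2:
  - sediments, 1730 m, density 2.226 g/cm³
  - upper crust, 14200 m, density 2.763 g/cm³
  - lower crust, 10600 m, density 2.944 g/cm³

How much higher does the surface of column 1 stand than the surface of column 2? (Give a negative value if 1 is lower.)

For any compensation level in the mantle, the mantle terms cancel and isostasy reduces to e = (Σt_1 − Σt_2) − (Σ(ρt)_1 − Σ(ρt)_2) / ρ_m.
Σt_1 = 31500 m; Σt_2 = 26530 m; Σ(ρt)_1 = 91857.5; Σ(ρt)_2 = 74291.98 (in m·g/cm³).
e = (31500 − 26530) − (91857.5 − 74291.98) / 3.372 = −239 m.

−239 m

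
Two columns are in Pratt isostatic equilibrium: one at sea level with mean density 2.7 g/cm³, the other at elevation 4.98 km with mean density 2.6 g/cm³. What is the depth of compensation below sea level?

ρ_ref D = ρ (D + h) → D (ρ_ref − ρ) = ρ h.
D = ρ h/(ρ_ref − ρ) = 2.6 × 4.98 km/(2.7 − 2.6) = 129 km.

129 km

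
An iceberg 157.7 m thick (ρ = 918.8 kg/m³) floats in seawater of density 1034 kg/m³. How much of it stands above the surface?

Floating equilibrium: submerged depth d = t ρ_obj/ρ_fluid = 157.7 m × 918.8/1034 = 140.1 m.
Freeboard = t − d = 157.7 m − 140.1 m = 17.6 m.

17.6 m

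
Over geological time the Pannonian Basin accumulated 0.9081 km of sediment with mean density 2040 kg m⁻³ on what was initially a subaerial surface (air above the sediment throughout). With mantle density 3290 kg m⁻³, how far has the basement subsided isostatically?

Subaerial load: s = t ρ_sed / ρ_m = 0.9081 km × 2040/3290 = 0.563 km.

0.563 km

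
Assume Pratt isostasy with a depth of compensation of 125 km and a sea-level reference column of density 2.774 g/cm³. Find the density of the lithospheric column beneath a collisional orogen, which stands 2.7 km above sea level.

2.72 g/cm³

Pratt balance: ρ_ref D = ρ (D + h).
ρ = ρ_ref D/(D + h) = 2.774 × 125 km/(125 km + 2.7 km) = 2.72 g/cm³.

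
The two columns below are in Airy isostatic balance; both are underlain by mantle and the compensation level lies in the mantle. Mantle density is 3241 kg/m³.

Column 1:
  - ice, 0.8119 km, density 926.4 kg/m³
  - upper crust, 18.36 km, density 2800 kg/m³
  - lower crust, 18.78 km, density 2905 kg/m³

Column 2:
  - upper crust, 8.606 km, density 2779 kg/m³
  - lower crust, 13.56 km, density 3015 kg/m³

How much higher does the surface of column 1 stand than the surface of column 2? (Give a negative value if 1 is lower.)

For any compensation level in the mantle, the mantle terms cancel and isostasy reduces to e = (Σt_1 − Σt_2) − (Σ(ρt)_1 − Σ(ρt)_2) / ρ_m.
Σt_1 = 37.9519 km; Σt_2 = 22.166 km; Σ(ρt)_1 = 106716.044; Σ(ρt)_2 = 64799.474 (in km·kg/m³).
e = (37.9519 − 22.166) − (106716.044 − 64799.474) / 3241 = 2.85 km.

2.85 km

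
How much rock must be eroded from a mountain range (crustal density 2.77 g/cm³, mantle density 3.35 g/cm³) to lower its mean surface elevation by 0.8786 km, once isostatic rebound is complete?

Net drop Δ = e − u = e − e ρ_c/ρ_m = e (ρ_m − ρ_c)/ρ_m.
e = Δ ρ_m/(ρ_m − ρ_c) = 0.8786 km × 3.35/0.58 = 5.07 km.

5.07 km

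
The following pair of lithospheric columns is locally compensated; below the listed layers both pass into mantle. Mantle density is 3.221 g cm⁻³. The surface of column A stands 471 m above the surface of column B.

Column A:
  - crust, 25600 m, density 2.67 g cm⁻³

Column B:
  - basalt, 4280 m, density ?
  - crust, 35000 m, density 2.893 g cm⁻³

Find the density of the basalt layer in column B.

Take the compensation level at the base of the deeper column (depth z_c below the surface of column A) and equate Σ ρ_i t_i down to z_c; mantle fills any gap and the z_c terms cancel.
Column A: 25600×2.67 + (z_c − 25600)×3.221
Column B: 471×0 + 4280×ρ + 35000×2.893 + (z_c − 471 − 39280)×3.221
The z_c×3.221 term appears on both sides and cancels. Collect the known terms of each column as K = Σ(ρt)_known − 3.221 × (depth of known layers): K_A = 68352 − 3.221×25600 = −14105.6; K_B = 101255 − 3.221×(471 + 39280) = −26782.971.
Balance: K_A = K_B + 4280×ρ, so ρ = (K_A − K_B)/4280 = 12677.4/4280 = 2.96 g cm⁻³.

2.96 g cm⁻³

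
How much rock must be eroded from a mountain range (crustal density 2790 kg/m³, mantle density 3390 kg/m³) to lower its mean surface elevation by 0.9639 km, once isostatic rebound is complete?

Net drop Δ = e − u = e − e ρ_c/ρ_m = e (ρ_m − ρ_c)/ρ_m.
e = Δ ρ_m/(ρ_m − ρ_c) = 0.9639 km × 3390/600 = 5.45 km.

5.45 km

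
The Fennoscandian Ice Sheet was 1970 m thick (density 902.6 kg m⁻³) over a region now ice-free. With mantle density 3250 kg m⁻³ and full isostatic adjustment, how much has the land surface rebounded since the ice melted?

Removing the load lets mantle flow back in; uplift u satisfies ρ_ice t = ρ_m u.
u = t ρ_ice/ρ_m = 1970 m × 902.6/3250 = 547 m.

547 m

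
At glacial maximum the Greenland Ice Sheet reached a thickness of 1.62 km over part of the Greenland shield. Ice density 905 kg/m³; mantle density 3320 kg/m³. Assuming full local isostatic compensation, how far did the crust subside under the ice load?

0.442 km

Balancing pressure at the compensation depth: the ice load ρ_ice t is balanced by mantle displaced below, ρ_m s.
s = t ρ_ice / ρ_m = 1.62 km × 905/3320 = 0.442 km.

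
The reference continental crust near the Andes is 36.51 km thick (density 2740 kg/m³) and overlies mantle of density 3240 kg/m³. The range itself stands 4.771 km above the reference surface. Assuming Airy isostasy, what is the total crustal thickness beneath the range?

Root depth r = h ρ_c / (ρ_m − ρ_c) = 4.771 km × 2740 / 500 = 26.15 km.
Total thickness = T + h + r = 36.51 km + 4.771 km + 26.15 km = 67.4 km.

67.4 km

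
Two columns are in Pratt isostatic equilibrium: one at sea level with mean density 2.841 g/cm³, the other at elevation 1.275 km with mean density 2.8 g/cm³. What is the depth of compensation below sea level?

87.1 km

ρ_ref D = ρ (D + h) → D (ρ_ref − ρ) = ρ h.
D = ρ h/(ρ_ref − ρ) = 2.8 × 1.275 km/(2.841 − 2.8) = 87.1 km.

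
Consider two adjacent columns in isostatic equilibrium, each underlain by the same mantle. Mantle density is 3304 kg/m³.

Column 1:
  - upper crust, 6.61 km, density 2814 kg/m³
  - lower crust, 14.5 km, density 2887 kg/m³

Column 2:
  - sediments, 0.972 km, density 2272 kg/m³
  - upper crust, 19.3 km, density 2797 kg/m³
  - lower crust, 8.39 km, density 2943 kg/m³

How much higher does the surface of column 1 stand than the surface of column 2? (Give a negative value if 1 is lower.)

For any compensation level in the mantle, the mantle terms cancel and isostasy reduces to e = (Σt_1 − Σt_2) − (Σ(ρt)_1 − Σ(ρt)_2) / ρ_m.
Σt_1 = 21.11 km; Σt_2 = 28.662 km; Σ(ρt)_1 = 60462.04; Σ(ρt)_2 = 80882.254 (in km·kg/m³).
e = (21.11 − 28.662) − (60462.04 − 80882.254) / 3304 = −1.37 km.

−1.37 km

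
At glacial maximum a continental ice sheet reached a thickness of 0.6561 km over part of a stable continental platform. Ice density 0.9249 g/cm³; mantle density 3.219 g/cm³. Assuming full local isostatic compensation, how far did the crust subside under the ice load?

0.189 km

Equating mass per unit area of the two columns: the ice load ρ_ice t is balanced by mantle displaced below, ρ_m s.
s = t ρ_ice / ρ_m = 0.6561 km × 0.9249/3.219 = 0.189 km.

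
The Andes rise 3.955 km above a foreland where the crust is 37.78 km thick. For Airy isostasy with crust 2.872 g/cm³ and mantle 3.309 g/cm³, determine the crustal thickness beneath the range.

Root depth r = h ρ_c / (ρ_m − ρ_c) = 3.955 km × 2.872 / 0.437 = 25.99 km.
Total thickness = T + h + r = 37.78 km + 3.955 km + 25.99 km = 67.7 km.

67.7 km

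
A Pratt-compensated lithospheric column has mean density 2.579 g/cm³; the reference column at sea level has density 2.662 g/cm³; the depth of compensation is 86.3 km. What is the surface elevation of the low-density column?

2.78 km

ρ_ref D = ρ (D + h) → h = D (ρ_ref − ρ)/ρ.
h = 86.3 km × (2.662 − 2.579)/2.579 = 2.78 km.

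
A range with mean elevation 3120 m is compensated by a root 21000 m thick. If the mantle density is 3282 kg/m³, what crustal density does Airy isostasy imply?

ρ_c h = (ρ_m − ρ_c) r → ρ_c (h + r) = ρ_m r → ρ_c = ρ_m r / (h + r).
ρ_c = 3282 × 21000 m / (3120 m + 21000 m) = 2860 kg/m³.

2860 kg/m³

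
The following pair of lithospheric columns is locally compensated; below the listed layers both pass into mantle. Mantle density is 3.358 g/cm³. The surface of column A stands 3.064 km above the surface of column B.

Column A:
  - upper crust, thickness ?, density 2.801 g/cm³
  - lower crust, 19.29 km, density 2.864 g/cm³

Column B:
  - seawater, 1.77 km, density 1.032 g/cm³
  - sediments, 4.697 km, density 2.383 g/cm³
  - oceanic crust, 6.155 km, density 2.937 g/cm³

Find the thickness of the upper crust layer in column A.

Take the compensation level at the base of the deeper column (depth z_c below the surface of column A) and equate Σ ρ_i t_i down to z_c; mantle fills any gap and the z_c terms cancel.
Column A: x×2.801 + 19.29×2.864 + (z_c − 19.29 − x)×3.358
Column B: 3.064×0 + 1.77×1.032 + 4.697×2.383 + 6.155×2.937 + (z_c − 3.064 − 12.622)×3.358
The z_c×3.358 term appears on both sides and cancels. Collect the known terms of each column as K = Σ(ρt)_known − 3.358 × (depth of known layers): K_A = 55.24656 − 3.358×19.29 = −9.52926; K_B = 31.096826 − 3.358×(3.064 + 12.622) = −21.576762.
Balance: K_A − x×(3.358 − 2.801) = K_B, so x = (K_A − K_B)/(3.358 − 2.801) = 12.0475/0.557 = 21.6 km.

21.6 km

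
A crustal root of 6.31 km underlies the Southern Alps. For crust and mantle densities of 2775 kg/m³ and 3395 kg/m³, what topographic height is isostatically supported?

Equating mass per unit area of the two columns: ρ_c h = (ρ_m − ρ_c) r.
h = r (ρ_m − ρ_c) / ρ_c = 6.31 km × (3395 − 2775) / 2775 = 1.41 km.

1.41 km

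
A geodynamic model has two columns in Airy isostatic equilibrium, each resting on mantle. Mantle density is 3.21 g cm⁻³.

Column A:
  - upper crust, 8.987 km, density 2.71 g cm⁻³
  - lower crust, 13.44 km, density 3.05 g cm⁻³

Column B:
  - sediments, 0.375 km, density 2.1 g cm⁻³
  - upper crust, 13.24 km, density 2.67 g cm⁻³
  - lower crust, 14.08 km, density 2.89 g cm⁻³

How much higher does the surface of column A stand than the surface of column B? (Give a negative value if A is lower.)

For any compensation level in the mantle, the mantle terms cancel and isostasy reduces to e = (Σt_A − Σt_B) − (Σ(ρt)_A − Σ(ρt)_B) / ρ_m.
Σt_A = 22.427 km; Σt_B = 27.695 km; Σ(ρt)_A = 65.34677; Σ(ρt)_B = 76.8295 (in km·g cm⁻³).
e = (22.427 − 27.695) − (65.34677 − 76.8295) / 3.21 = −1.69 km.

−1.69 km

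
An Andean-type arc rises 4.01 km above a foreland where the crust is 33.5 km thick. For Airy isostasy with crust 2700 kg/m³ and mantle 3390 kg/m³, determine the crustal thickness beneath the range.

Root depth r = h ρ_c / (ρ_m − ρ_c) = 4.01 km × 2700 / 690 = 15.69 km.
Total thickness = T + h + r = 33.5 km + 4.01 km + 15.69 km = 53.2 km.

53.2 km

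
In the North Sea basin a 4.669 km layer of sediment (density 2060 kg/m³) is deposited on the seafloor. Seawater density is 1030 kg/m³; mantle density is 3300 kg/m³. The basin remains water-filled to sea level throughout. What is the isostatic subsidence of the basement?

2.12 km

Submarine loading: the sediment displaces seawater, and the subsidence is in turn flooded, so s (ρ_m − ρ_w) = t (ρ_sed − ρ_w).
s = 4.669 km × (2060 − 1030) / (3300 − 1030) = 2.12 km.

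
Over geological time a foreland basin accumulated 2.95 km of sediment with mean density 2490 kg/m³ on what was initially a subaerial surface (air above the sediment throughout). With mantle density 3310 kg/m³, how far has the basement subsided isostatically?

Subaerial load: s = t ρ_sed / ρ_m = 2.95 km × 2490/3310 = 2.22 km.

2.22 km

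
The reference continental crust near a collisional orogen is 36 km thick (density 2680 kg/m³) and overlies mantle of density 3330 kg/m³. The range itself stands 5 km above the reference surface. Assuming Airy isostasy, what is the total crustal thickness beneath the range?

61.6 km

Root depth r = h ρ_c / (ρ_m − ρ_c) = 5 km × 2680 / 650 = 20.62 km.
Total thickness = T + h + r = 36 km + 5 km + 20.62 km = 61.6 km.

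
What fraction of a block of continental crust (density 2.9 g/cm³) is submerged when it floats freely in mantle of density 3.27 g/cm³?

88.7%

Submerged fraction = ρ_obj/ρ_fluid = 2.9/3.27 = 88.7%.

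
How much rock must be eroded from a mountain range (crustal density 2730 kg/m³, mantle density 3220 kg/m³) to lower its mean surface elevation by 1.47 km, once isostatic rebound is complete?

Net drop Δ = e − u = e − e ρ_c/ρ_m = e (ρ_m − ρ_c)/ρ_m.
e = Δ ρ_m/(ρ_m − ρ_c) = 1.47 km × 3220/490 = 9.66 km.

9.66 km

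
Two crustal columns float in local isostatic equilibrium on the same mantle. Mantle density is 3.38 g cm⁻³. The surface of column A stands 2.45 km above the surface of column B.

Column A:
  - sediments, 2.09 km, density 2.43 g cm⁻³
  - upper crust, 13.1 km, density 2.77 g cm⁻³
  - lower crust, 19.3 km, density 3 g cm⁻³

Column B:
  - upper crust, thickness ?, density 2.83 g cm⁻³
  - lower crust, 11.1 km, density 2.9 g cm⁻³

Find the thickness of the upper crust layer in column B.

Take the compensation level at the base of the deeper column (depth z_c below the surface of column A) and equate Σ ρ_i t_i down to z_c; mantle fills any gap and the z_c terms cancel.
Column A: 2.09×2.43 + 13.1×2.77 + 19.3×3 + (z_c − 34.49)×3.38
Column B: 2.45×0 + x×2.83 + 11.1×2.9 + (z_c − 2.45 − 11.1 − x)×3.38
The z_c×3.38 term appears on both sides and cancels. Collect the known terms of each column as K = Σ(ρt)_known − 3.38 × (depth of known layers): K_A = 99.2657 − 3.38×34.49 = −17.3105; K_B = 32.19 − 3.38×(2.45 + 11.1) = −13.609.
Balance: K_A = K_B − x×(3.38 − 2.83), so x = (K_B − K_A)/(3.38 − 2.83) = 3.7015/0.55 = 6.73 km.

6.73 km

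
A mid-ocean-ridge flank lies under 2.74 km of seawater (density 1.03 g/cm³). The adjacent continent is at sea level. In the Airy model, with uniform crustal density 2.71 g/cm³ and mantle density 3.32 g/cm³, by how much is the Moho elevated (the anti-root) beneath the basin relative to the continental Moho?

7.55 km

By Archimedes' principle applied to the lithosphere: replacing crust with seawater at the top is compensated by replacing crust with mantle at the base: d (ρ_c − ρ_w) = a (ρ_m − ρ_c).
a = d (ρ_c − ρ_w)/(ρ_m − ρ_c) = 2.74 km × 1.68/0.61 = 7.55 km.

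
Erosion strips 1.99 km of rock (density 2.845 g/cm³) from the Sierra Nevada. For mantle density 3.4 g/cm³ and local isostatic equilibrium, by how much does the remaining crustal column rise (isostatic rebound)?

1.67 km

Unloading: uplift u = e ρ_c/ρ_m = 1.99 km × 2.845/3.4 = 1.67 km.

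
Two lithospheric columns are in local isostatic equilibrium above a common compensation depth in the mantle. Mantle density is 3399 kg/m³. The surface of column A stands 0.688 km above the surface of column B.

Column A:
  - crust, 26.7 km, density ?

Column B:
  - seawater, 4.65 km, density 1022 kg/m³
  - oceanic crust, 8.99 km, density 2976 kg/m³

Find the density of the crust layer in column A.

2760 kg/m³

Take the compensation level at the base of the deeper column (depth z_c below the surface of column A) and equate Σ ρ_i t_i down to z_c; mantle fills any gap and the z_c terms cancel.
Column A: 26.7×ρ + (z_c − 26.7)×3399
Column B: 0.688×0 + 4.65×1022 + 8.99×2976 + (z_c − 0.688 − 13.64)×3399
The z_c×3399 term appears on both sides and cancels. Collect the known terms of each column as K = Σ(ρt)_known − 3399 × (depth of known layers): K_A = 0 − 3399×26.7 = −90753.3; K_B = 31506.54 − 3399×(0.688 + 13.64) = −17194.332.
Balance: K_A + 26.7×ρ = K_B, so ρ = (K_B − K_A)/26.7 = 73559/26.7 = 2760 kg/m³.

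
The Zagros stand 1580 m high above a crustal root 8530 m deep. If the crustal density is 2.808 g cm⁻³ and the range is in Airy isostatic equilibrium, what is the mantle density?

3.33 g cm⁻³

Airy balance: ρ_c h = (ρ_m − ρ_c) r → ρ_m = ρ_c (1 + h/r).
ρ_m = 2.808 × (1 + 1580 m/8530 m) = 3.33 g cm⁻³.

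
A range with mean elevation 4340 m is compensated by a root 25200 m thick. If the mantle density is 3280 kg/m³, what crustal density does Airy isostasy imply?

ρ_c h = (ρ_m − ρ_c) r → ρ_c (h + r) = ρ_m r → ρ_c = ρ_m r / (h + r).
ρ_c = 3280 × 25200 m / (4340 m + 25200 m) = 2800 kg/m³.

2800 kg/m³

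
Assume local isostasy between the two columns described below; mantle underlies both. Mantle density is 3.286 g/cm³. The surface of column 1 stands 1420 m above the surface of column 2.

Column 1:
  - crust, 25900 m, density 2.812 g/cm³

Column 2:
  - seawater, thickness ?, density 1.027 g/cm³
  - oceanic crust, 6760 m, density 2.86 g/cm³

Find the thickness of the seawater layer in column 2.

Take the compensation level at the base of the deeper column (depth z_c below the surface of column 1) and equate Σ ρ_i t_i down to z_c; mantle fills any gap and the z_c terms cancel.
Column 1: 25900×2.812 + (z_c − 25900)×3.286
Column 2: 1420×0 + x×1.027 + 6760×2.86 + (z_c − 1420 − 6760 − x)×3.286
The z_c×3.286 term appears on both sides and cancels. Collect the known terms of each column as K = Σ(ρt)_known − 3.286 × (depth of known layers): K_1 = 72830.8 − 3.286×25900 = −12276.6; K_2 = 19333.6 − 3.286×(1420 + 6760) = −7545.88.
Balance: K_1 = K_2 − x×(3.286 − 1.027), so x = (K_2 − K_1)/(3.286 − 1.027) = 4730.72/2.259 = 2090 m.

2090 m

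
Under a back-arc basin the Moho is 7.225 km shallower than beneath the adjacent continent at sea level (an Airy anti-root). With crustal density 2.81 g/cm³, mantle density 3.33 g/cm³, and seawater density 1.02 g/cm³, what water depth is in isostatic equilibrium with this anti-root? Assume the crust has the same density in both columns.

2.1 km

Replacing a thickness d of crust by seawater at the top must be balanced by replacing crust with mantle at the base: d (ρ_c − ρ_w) = a (ρ_m − ρ_c).
d = a (ρ_m − ρ_c)/(ρ_c − ρ_w) = 7.225 km × 0.52/1.79 = 2.1 km.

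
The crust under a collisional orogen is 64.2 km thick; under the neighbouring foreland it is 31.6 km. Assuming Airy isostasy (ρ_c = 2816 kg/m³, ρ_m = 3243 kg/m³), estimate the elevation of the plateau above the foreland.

Excess crust Δ = 64.2 km − 31.6 km = 32.6 km, split between elevation h and root r with h + r = Δ.
Airy balance ρ_c h = (ρ_m − ρ_c) r gives r = h ρ_c/(ρ_m − ρ_c), so h (1 + ρ_c/(ρ_m − ρ_c)) = Δ, i.e. h = Δ (ρ_m − ρ_c)/ρ_m.
h = 32.6 km × 427/3243 = 4.29 km.

4.29 km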